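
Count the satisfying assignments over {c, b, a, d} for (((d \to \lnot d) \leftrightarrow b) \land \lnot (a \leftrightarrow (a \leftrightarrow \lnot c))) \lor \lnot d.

10

Initial set: {((((d \to \lnot d) \leftrightarrow b) \land \lnot (a \leftrightarrow (a \leftrightarrow \lnot c))) \lor \lnot d)}.
((((d \to \lnot d) \leftrightarrow b) \land \lnot (a \leftrightarrow (a \leftrightarrow \lnot c))) \lor \lnot d): β-rule — branch into (((d \to \lnot d) \leftrightarrow b) \land \lnot (a \leftrightarrow (a \leftrightarrow \lnot c)))  //  \lnot d.
  branch 1 (add (((d \to \lnot d) \leftrightarrow b) \land \lnot (a \leftrightarrow (a \leftrightarrow \lnot c)))):
    (((d \to \lnot d) \leftrightarrow b) \land \lnot (a \leftrightarrow (a \leftrightarrow \lnot c))): α-rule — add ((d \to \lnot d) \leftrightarrow b), \lnot (a \leftrightarrow (a \leftrightarrow \lnot c)).
    ((d \to \lnot d) \leftrightarrow b): β-rule — branch into (d \to \lnot d), b  //  \lnot (d \to \lnot d), \lnot b.
      branch 1.1 (add (d \to \lnot d), b):
        \lnot (a \leftrightarrow (a \leftrightarrow \lnot c)): β-rule — branch into a, \lnot (a \leftrightarrow \lnot c)  //  \lnot a, (a \leftrightarrow \lnot c).
          branch 1.1.1 (add a, \lnot (a \leftrightarrow \lnot c)):
            (d \to \lnot d): β-rule — branch into \lnot d  //  \lnot d.
              branch 1.1.1.1 (add \lnot d):
                \lnot (a \leftrightarrow \lnot c): β-rule — branch into a, \lnot \lnot c  //  \lnot a, \lnot c.
                  branch 1.1.1.1.1 (add a, \lnot \lnot c):
                    ○ open, literals {a=true, b=true, c=true, d=false}.
                  branch 1.1.1.1.2 (add \lnot a, \lnot c):
                    × closes — contains both a and \lnot a.
              branch 1.1.1.2 (add \lnot d):
                \lnot (a \leftrightarrow \lnot c): β-rule — branch into a, \lnot \lnot c  //  \lnot a, \lnot c.
                  branch 1.1.1.2.1 (add a, \lnot \lnot c):
                    ○ open, literals {a=true, b=true, c=true, d=false}.
                  branch 1.1.1.2.2 (add \lnot a, \lnot c):
                    × closes — contains both a and \lnot a.
          branch 1.1.2 (add \lnot a, (a \leftrightarrow \lnot c)):
            (d \to \lnot d): β-rule — branch into \lnot d  //  \lnot d.
              branch 1.1.2.1 (add \lnot d):
                (a \leftrightarrow \lnot c): β-rule — branch into a, \lnot c  //  \lnot a, \lnot \lnot c.
                  branch 1.1.2.1.1 (add a, \lnot c):
                    × closes — contains both a and \lnot a.
                  branch 1.1.2.1.2 (add \lnot a, \lnot \lnot c):
                    ○ open, literals {a=false, b=true, c=true, d=false}.
              branch 1.1.2.2 (add \lnot d):
                (a \leftrightarrow \lnot c): β-rule — branch into a, \lnot c  //  \lnot a, \lnot \lnot c.
                  branch 1.1.2.2.1 (add a, \lnot c):
                    × closes — contains both a and \lnot a.
                  branch 1.1.2.2.2 (add \lnot a, \lnot \lnot c):
                    ○ open, literals {a=false, b=true, c=true, d=false}.
      branch 1.2 (add \lnot (d \to \lnot d), \lnot b):
        \lnot (d \to \lnot d): α-rule — add d, \lnot \lnot d.
        \lnot (a \leftrightarrow (a \leftrightarrow \lnot c)): β-rule — branch into a, \lnot (a \leftrightarrow \lnot c)  //  \lnot a, (a \leftrightarrow \lnot c).
          branch 1.2.1 (add a, \lnot (a \leftrightarrow \lnot c)):
            \lnot (a \leftrightarrow \lnot c): β-rule — branch into a, \lnot \lnot c  //  \lnot a, \lnot c.
              branch 1.2.1.1 (add a, \lnot \lnot c):
                ○ open, literals {a=true, b=false, c=true, d=true}.
              branch 1.2.1.2 (add \lnot a, \lnot c):
                × closes — contains both a and \lnot a.
          branch 1.2.2 (add \lnot a, (a \leftrightarrow \lnot c)):
            (a \leftrightarrow \lnot c): β-rule — branch into a, \lnot c  //  \lnot a, \lnot \lnot c.
              branch 1.2.2.1 (add a, \lnot c):
                × closes — contains both a and \lnot a.
              branch 1.2.2.2 (add \lnot a, \lnot \lnot c):
                ○ open, literals {a=false, b=false, c=true, d=true}.
  branch 2 (add \lnot d):
    ○ open, literals {d=false}.
6 branches closed, 7 open.
Each open branch fixes some atoms; the unmentioned ones are free. Counting distinct full assignments: branch {a=true, b=true, c=true, d=false} (none free) contributes 1 new; branch {a=true, b=true, c=true, d=false} (none free) contributes 0 new; branch {a=false, b=true, c=true, d=false} (none free) contributes 1 new; branch {a=false, b=true, c=true, d=false} (none free) contributes 0 new; branch {a=true, b=false, c=true, d=true} (none free) contributes 1 new; branch {a=false, b=false, c=true, d=true} (none free) contributes 1 new; branch {d=false} (c, b, a) contributes 6 new. Total: 10.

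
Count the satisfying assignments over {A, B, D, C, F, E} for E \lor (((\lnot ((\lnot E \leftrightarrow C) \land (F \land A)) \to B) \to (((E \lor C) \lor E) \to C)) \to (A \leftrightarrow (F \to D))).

48

Initial set: {(E \lor (((\lnot ((\lnot E \leftrightarrow C) \land (F \land A)) \to B) \to (((E \lor C) \lor E) \to C)) \to (A \leftrightarrow (F \to D))))}.
(E \lor (((\lnot ((\lnot E \leftrightarrow C) \land (F \land A)) \to B) \to (((E \lor C) \lor E) \to C)) \to (A \leftrightarrow (F \to D)))): β-rule — branch into E  //  (((\lnot ((\lnot E \leftrightarrow C) \land (F \land A)) \to B) \to (((E \lor C) \lor E) \to C)) \to (A \leftrightarrow (F \to D))).
  branch 1 (add E):
    ○ open, literals {E=1}.
  branch 2 (add (((\lnot ((\lnot E \leftrightarrow C) \land (F \land A)) \to B) \to (((E \lor C) \lor E) \to C)) \to (A \leftrightarrow (F \to D)))):
    (((\lnot ((\lnot E \leftrightarrow C) \land (F \land A)) \to B) \to (((E \lor C) \lor E) \to C)) \to (A \leftrightarrow (F \to D))): β-rule — branch into \lnot ((\lnot ((\lnot E \leftrightarrow C) \land (F \land A)) \to B) \to (((E \lor C) \lor E) \to C))  //  (A \leftrightarrow (F \to D)).
      branch 2.1 (add \lnot ((\lnot ((\lnot E \leftrightarrow C) \land (F \land A)) \to B) \to (((E \lor C) \lor E) \to C))):
        \lnot ((\lnot ((\lnot E \leftrightarrow C) \land (F \land A)) \to B) \to (((E \lor C) \lor E) \to C)): α-rule — add (\lnot ((\lnot E \leftrightarrow C) \land (F \land A)) \to B), \lnot (((E \lor C) \lor E) \to C).
        \lnot (((E \lor C) \lor E) \to C): α-rule — add ((E \lor C) \lor E), \lnot C.
        (\lnot ((\lnot E \leftrightarrow C) \land (F \land A)) \to B): β-rule — branch into \lnot \lnot ((\lnot E \leftrightarrow C) \land (F \land A))  //  B.
          branch 2.1.1 (add \lnot \lnot ((\lnot E \leftrightarrow C) \land (F \land A))):
            \lnot \lnot ((\lnot E \leftrightarrow C) \land (F \land A)): α-rule — add (\lnot E \leftrightarrow C), (F \land A).
            (F \land A): α-rule — add F, A.
            ((E \lor C) \lor E): β-rule — branch into (E \lor C)  //  E.
              branch 2.1.1.1 (add (E \lor C)):
                (\lnot E \leftrightarrow C): β-rule — branch into \lnot E, C  //  \lnot \lnot E, \lnot C.
                  branch 2.1.1.1.1 (add \lnot E, C):
                    × closes — contains both C and \lnot C.
                  branch 2.1.1.1.2 (add \lnot \lnot E, \lnot C):
                    (E \lor C): β-rule — branch into E  //  C.
                      branch 2.1.1.1.2.1 (add E):
                        ○ open, literals {A=1, C=0, E=1, F=1}.
                      branch 2.1.1.1.2.2 (add C):
                        × closes — contains both C and \lnot C.
              branch 2.1.1.2 (add E):
                (\lnot E \leftrightarrow C): β-rule — branch into \lnot E, C  //  \lnot \lnot E, \lnot C.
                  branch 2.1.1.2.1 (add \lnot E, C):
                    × closes — contains both E and \lnot E.
                  branch 2.1.1.2.2 (add \lnot \lnot E, \lnot C):
                    ○ open, literals {A=1, C=0, E=1, F=1}.
          branch 2.1.2 (add B):
            ((E \lor C) \lor E): β-rule — branch into (E \lor C)  //  E.
              branch 2.1.2.1 (add (E \lor C)):
                (E \lor C): β-rule — branch into E  //  C.
                  branch 2.1.2.1.1 (add E):
                    ○ open, literals {B=1, C=0, E=1}.
                  branch 2.1.2.1.2 (add C):
                    × closes — contains both C and \lnot C.
              branch 2.1.2.2 (add E):
                ○ open, literals {B=1, C=0, E=1}.
      branch 2.2 (add (A \leftrightarrow (F \to D))):
        (A \leftrightarrow (F \to D)): β-rule — branch into A, (F \to D)  //  \lnot A, \lnot (F \to D).
          branch 2.2.1 (add A, (F \to D)):
            (F \to D): β-rule — branch into \lnot F  //  D.
              branch 2.2.1.1 (add \lnot F):
                ○ open, literals {A=1, F=0}.
              branch 2.2.1.2 (add D):
                ○ open, literals {A=1, D=1}.
          branch 2.2.2 (add \lnot A, \lnot (F \to D)):
            \lnot (F \to D): α-rule — add F, \lnot D.
            ○ open, literals {A=0, D=0, F=1}.
4 branches closed, 8 open.
Each open branch fixes some atoms; the unmentioned ones are free. Counting distinct full assignments: branch {E=1} (A, B, D, C, F) contributes 32 new; branch {A=1, C=0, E=1, F=1} (B, D) contributes 0 new; branch {A=1, C=0, E=1, F=1} (B, D) contributes 0 new; branch {B=1, C=0, E=1} (A, D, F) contributes 0 new; branch {B=1, C=0, E=1} (A, D, F) contributes 0 new; branch {A=1, F=0} (B, D, C, E) contributes 8 new; branch {A=1, D=1} (B, C, F, E) contributes 4 new; branch {A=0, D=0, F=1} (B, C, E) contributes 4 new. Total: 48.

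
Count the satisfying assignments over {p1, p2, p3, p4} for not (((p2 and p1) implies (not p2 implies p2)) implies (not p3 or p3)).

Initial set: {T not (((p2 and p1) implies (not p2 implies p2)) implies (not p3 or p3))}.
T not (((p2 and p1) implies (not p2 implies p2)) implies (not p3 or p3)): α-rule — add T ((p2 and p1) implies (not p2 implies p2)), F (not p3 or p3).
F (not p3 or p3): α-rule — add F not p3, F p3.
× closes — contains both p3 and not p3.
All 1 branch closes.
No open branches: the formula has 0 satisfying assignments.

0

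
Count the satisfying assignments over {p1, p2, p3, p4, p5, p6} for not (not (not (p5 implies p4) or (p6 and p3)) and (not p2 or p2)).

Initial set: {not (not (not (p5 implies p4) or (p6 and p3)) and (not p2 or p2))}.
not (not (not (p5 implies p4) or (p6 and p3)) and (not p2 or p2)): β-rule — branch into not not (not (p5 implies p4) or (p6 and p3))  //  not (not p2 or p2).
  branch 1 (add not not (not (p5 implies p4) or (p6 and p3))):
    not not (not (p5 implies p4) or (p6 and p3)): β-rule — branch into not (p5 implies p4)  //  (p6 and p3).
      branch 1.1 (add not (p5 implies p4)):
        not (p5 implies p4): α-rule — add p5, not p4.
        ○ open, literals {p4=0, p5=1}.
      branch 1.2 (add (p6 and p3)):
        (p6 and p3): α-rule — add p6, p3.
        ○ open, literals {p3=1, p6=1}.
  branch 2 (add not (not p2 or p2)):
    not (not p2 or p2): α-rule — add not not p2, not p2.
    × closes — contains both p2 and not p2.
1 branch closed, 2 open.
Each open branch fixes some atoms; the unmentioned ones are free. Counting distinct full assignments: branch {p4=0, p5=1} (p1, p2, p3, p6) contributes 16 new; branch {p3=1, p6=1} (p1, p2, p4, p5) contributes 12 new. Total: 28.

28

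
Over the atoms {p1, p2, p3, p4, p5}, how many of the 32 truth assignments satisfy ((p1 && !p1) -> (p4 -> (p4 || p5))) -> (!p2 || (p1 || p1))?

24

Initial set: {T (((p1 && !p1) -> (p4 -> (p4 || p5))) -> (!p2 || (p1 || p1)))}.
T (((p1 && !p1) -> (p4 -> (p4 || p5))) -> (!p2 || (p1 || p1))): β-rule — branch into F ((p1 && !p1) -> (p4 -> (p4 || p5)))  //  T (!p2 || (p1 || p1)).
  branch 1 (add F ((p1 && !p1) -> (p4 -> (p4 || p5)))):
    F ((p1 && !p1) -> (p4 -> (p4 || p5))): α-rule — add T (p1 && !p1), F (p4 -> (p4 || p5)).
    T (p1 && !p1): α-rule — add T p1, T !p1.
    × closes — contains both p1 and !p1.
  branch 2 (add T (!p2 || (p1 || p1))):
    T (!p2 || (p1 || p1)): β-rule — branch into T !p2  //  T (p1 || p1).
      branch 2.1 (add T !p2):
        ○ open, literals {p2=F}.
      branch 2.2 (add T (p1 || p1)):
        T (p1 || p1): β-rule — branch into T p1  //  T p1.
          branch 2.2.1 (add T p1):
            ○ open, literals {p1=T}.
          branch 2.2.2 (add T p1):
            ○ open, literals {p1=T}.
1 branch closed, 3 open.
Each open branch fixes some atoms; the unmentioned ones are free. Counting distinct full assignments: branch {p2=F} (p1, p3, p4, p5) contributes 16 new; branch {p1=T} (p2, p3, p4, p5) contributes 8 new; branch {p1=T} (p2, p3, p4, p5) contributes 0 new. Total: 24.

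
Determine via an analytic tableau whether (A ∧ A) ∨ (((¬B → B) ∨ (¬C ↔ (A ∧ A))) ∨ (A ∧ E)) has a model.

Satisfiable

Initial set: {((A ∧ A) ∨ (((¬B → B) ∨ (¬C ↔ (A ∧ A))) ∨ (A ∧ E)))}.
((A ∧ A) ∨ (((¬B → B) ∨ (¬C ↔ (A ∧ A))) ∨ (A ∧ E))): β-rule — branch into (A ∧ A)  //  (((¬B → B) ∨ (¬C ↔ (A ∧ A))) ∨ (A ∧ E)).
  branch 1 (add (A ∧ A)):
    (A ∧ A): α-rule — add A, A.
    ○ open, literals {A=T}.
  branch 2 (add (((¬B → B) ∨ (¬C ↔ (A ∧ A))) ∨ (A ∧ E))):
    (((¬B → B) ∨ (¬C ↔ (A ∧ A))) ∨ (A ∧ E)): β-rule — branch into ((¬B → B) ∨ (¬C ↔ (A ∧ A)))  //  (A ∧ E).
      branch 2.1 (add ((¬B → B) ∨ (¬C ↔ (A ∧ A)))):
        ((¬B → B) ∨ (¬C ↔ (A ∧ A))): β-rule — branch into (¬B → B)  //  (¬C ↔ (A ∧ A)).
          branch 2.1.1 (add (¬B → B)):
            (¬B → B): β-rule — branch into ¬¬B  //  B.
              branch 2.1.1.1 (add ¬¬B):
                ○ open, literals {B=T}.
              branch 2.1.1.2 (add B):
                ○ open, literals {B=T}.
          branch 2.1.2 (add (¬C ↔ (A ∧ A))):
            (¬C ↔ (A ∧ A)): β-rule — branch into ¬C, (A ∧ A)  //  ¬¬C, ¬(A ∧ A).
              branch 2.1.2.1 (add ¬C, (A ∧ A)):
                (A ∧ A): α-rule — add A, A.
                ○ open, literals {A=T, C=F}.
              branch 2.1.2.2 (add ¬¬C, ¬(A ∧ A)):
                ¬(A ∧ A): β-rule — branch into ¬A  //  ¬A.
                  branch 2.1.2.2.1 (add ¬A):
                    ○ open, literals {A=F, C=T}.
                  branch 2.1.2.2.2 (add ¬A):
                    ○ open, literals {A=F, C=T}.
      branch 2.2 (add (A ∧ E)):
        (A ∧ E): α-rule — add A, E.
        ○ open, literals {A=T, E=T}.
0 branches closed, 7 open.
An open branch gives a satisfying assignment: A=T.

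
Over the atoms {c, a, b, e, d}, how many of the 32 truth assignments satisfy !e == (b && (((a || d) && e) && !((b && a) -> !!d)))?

14

Initial set: {(!e == (b && (((a || d) && e) && !((b && a) -> !!d))))}.
(!e == (b && (((a || d) && e) && !((b && a) -> !!d)))): β-rule — branch into !e, (b && (((a || d) && e) && !((b && a) -> !!d)))  //  !!e, !(b && (((a || d) && e) && !((b && a) -> !!d))).
  branch 1 (add !e, (b && (((a || d) && e) && !((b && a) -> !!d)))):
    (b && (((a || d) && e) && !((b && a) -> !!d))): α-rule — add b, (((a || d) && e) && !((b && a) -> !!d)).
    (((a || d) && e) && !((b && a) -> !!d)): α-rule — add ((a || d) && e), !((b && a) -> !!d).
    ((a || d) && e): α-rule — add (a || d), e.
    × closes — contains both e and !e.
  branch 2 (add !!e, !(b && (((a || d) && e) && !((b && a) -> !!d)))):
    !(b && (((a || d) && e) && !((b && a) -> !!d))): β-rule — branch into !b  //  !(((a || d) && e) && !((b && a) -> !!d)).
      branch 2.1 (add !b):
        ○ open, literals {b=F, e=T}.
      branch 2.2 (add !(((a || d) && e) && !((b && a) -> !!d))):
        !(((a || d) && e) && !((b && a) -> !!d)): β-rule — branch into !((a || d) && e)  //  !!((b && a) -> !!d).
          branch 2.2.1 (add !((a || d) && e)):
            !((a || d) && e): β-rule — branch into !(a || d)  //  !e.
              branch 2.2.1.1 (add !(a || d)):
                !(a || d): α-rule — add !a, !d.
                ○ open, literals {a=F, d=F, e=T}.
              branch 2.2.1.2 (add !e):
                × closes — contains both e and !e.
          branch 2.2.2 (add !!((b && a) -> !!d)):
            !!((b && a) -> !!d): β-rule — branch into !(b && a)  //  !!d.
              branch 2.2.2.1 (add !(b && a)):
                !(b && a): β-rule — branch into !b  //  !a.
                  branch 2.2.2.1.1 (add !b):
                    ○ open, literals {b=F, e=T}.
                  branch 2.2.2.1.2 (add !a):
                    ○ open, literals {a=F, e=T}.
              branch 2.2.2.2 (add !!d):
                !!d: drop double negation, giving d.
                ○ open, literals {d=T, e=T}.
2 branches closed, 5 open.
Each open branch fixes some atoms; the unmentioned ones are free. Counting distinct full assignments: branch {b=F, e=T} (c, a, d) contributes 8 new; branch {a=F, d=F, e=T} (c, b) contributes 2 new; branch {b=F, e=T} (c, a, d) contributes 0 new; branch {a=F, e=T} (c, b, d) contributes 2 new; branch {d=T, e=T} (c, a, b) contributes 2 new. Total: 14.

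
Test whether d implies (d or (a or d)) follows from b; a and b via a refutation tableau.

Initial set: {b; (a and b); not (d implies (d or (a or d)))}.
(a and b): α-rule — add a, b.
not (d implies (d or (a or d))): α-rule — add d, not (d or (a or d)).
not (d or (a or d)): α-rule — add not d, not (a or d).
× closes — contains both d and not d.
All 1 branch closes.
Every branch closed, so the premises entail the conclusion.

Yes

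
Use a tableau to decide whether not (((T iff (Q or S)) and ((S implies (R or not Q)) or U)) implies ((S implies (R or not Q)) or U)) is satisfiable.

Initial set: {not (((T iff (Q or S)) and ((S implies (R or not Q)) or U)) implies ((S implies (R or not Q)) or U))}.
not (((T iff (Q or S)) and ((S implies (R or not Q)) or U)) implies ((S implies (R or not Q)) or U)): α-rule — add ((T iff (Q or S)) and ((S implies (R or not Q)) or U)), not ((S implies (R or not Q)) or U).
((T iff (Q or S)) and ((S implies (R or not Q)) or U)): α-rule — add (T iff (Q or S)), ((S implies (R or not Q)) or U).
not ((S implies (R or not Q)) or U): α-rule — add not (S implies (R or not Q)), not U.
not (S implies (R or not Q)): α-rule — add S, not (R or not Q).
not (R or not Q): α-rule — add not R, not not Q.
(T iff (Q or S)): β-rule — branch into T, (Q or S)  //  not T, not (Q or S).
  branch 1 (add T, (Q or S)):
    ((S implies (R or not Q)) or U): β-rule — branch into (S implies (R or not Q))  //  U.
      branch 1.1 (add (S implies (R or not Q))):
        (Q or S): β-rule — branch into Q  //  S.
          branch 1.1.1 (add Q):
            (S implies (R or not Q)): β-rule — branch into not S  //  (R or not Q).
              branch 1.1.1.1 (add not S):
                × closes — contains both S and not S.
              branch 1.1.1.2 (add (R or not Q)):
                (R or not Q): β-rule — branch into R  //  not Q.
                  branch 1.1.1.2.1 (add R):
                    × closes — contains both R and not R.
                  branch 1.1.1.2.2 (add not Q):
                    × closes — contains both Q and not Q.
          branch 1.1.2 (add S):
            (S implies (R or not Q)): β-rule — branch into not S  //  (R or not Q).
              branch 1.1.2.1 (add not S):
                × closes — contains both S and not S.
              branch 1.1.2.2 (add (R or not Q)):
                (R or not Q): β-rule — branch into R  //  not Q.
                  branch 1.1.2.2.1 (add R):
                    × closes — contains both R and not R.
                  branch 1.1.2.2.2 (add not Q):
                    × closes — contains both Q and not Q.
      branch 1.2 (add U):
        × closes — contains both U and not U.
  branch 2 (add not T, not (Q or S)):
    not (Q or S): α-rule — add not Q, not S.
    × closes — contains both Q and not Q.
All 8 branches close.
Every branch closed; the formula is unsatisfiable.

Unsatisfiable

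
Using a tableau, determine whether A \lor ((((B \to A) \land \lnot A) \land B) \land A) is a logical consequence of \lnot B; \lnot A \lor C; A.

Yes

Initial set: {\lnot B; (\lnot A \lor C); A; \lnot (A \lor ((((B \to A) \land \lnot A) \land B) \land A))}.
\lnot (A \lor ((((B \to A) \land \lnot A) \land B) \land A)): α-rule — add \lnot A, \lnot ((((B \to A) \land \lnot A) \land B) \land A).
× closes — contains both A and \lnot A.
All 1 branch closes.
Every branch closed, so the premises entail the conclusion.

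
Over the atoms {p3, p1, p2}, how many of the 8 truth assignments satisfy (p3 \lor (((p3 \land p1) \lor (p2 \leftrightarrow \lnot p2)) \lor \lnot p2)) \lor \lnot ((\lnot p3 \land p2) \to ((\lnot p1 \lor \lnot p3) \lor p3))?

6

Initial set: {((p3 \lor (((p3 \land p1) \lor (p2 \leftrightarrow \lnot p2)) \lor \lnot p2)) \lor \lnot ((\lnot p3 \land p2) \to ((\lnot p1 \lor \lnot p3) \lor p3)))}.
((p3 \lor (((p3 \land p1) \lor (p2 \leftrightarrow \lnot p2)) \lor \lnot p2)) \lor \lnot ((\lnot p3 \land p2) \to ((\lnot p1 \lor \lnot p3) \lor p3))): β-rule — branch into (p3 \lor (((p3 \land p1) \lor (p2 \leftrightarrow \lnot p2)) \lor \lnot p2))  //  \lnot ((\lnot p3 \land p2) \to ((\lnot p1 \lor \lnot p3) \lor p3)).
  branch 1 (add (p3 \lor (((p3 \land p1) \lor (p2 \leftrightarrow \lnot p2)) \lor \lnot p2))):
    (p3 \lor (((p3 \land p1) \lor (p2 \leftrightarrow \lnot p2)) \lor \lnot p2)): β-rule — branch into p3  //  (((p3 \land p1) \lor (p2 \leftrightarrow \lnot p2)) \lor \lnot p2).
      branch 1.1 (add p3):
        ○ open, literals {p3=T}.
      branch 1.2 (add (((p3 \land p1) \lor (p2 \leftrightarrow \lnot p2)) \lor \lnot p2)):
        (((p3 \land p1) \lor (p2 \leftrightarrow \lnot p2)) \lor \lnot p2): β-rule — branch into ((p3 \land p1) \lor (p2 \leftrightarrow \lnot p2))  //  \lnot p2.
          branch 1.2.1 (add ((p3 \land p1) \lor (p2 \leftrightarrow \lnot p2))):
            ((p3 \land p1) \lor (p2 \leftrightarrow \lnot p2)): β-rule — branch into (p3 \land p1)  //  (p2 \leftrightarrow \lnot p2).
              branch 1.2.1.1 (add (p3 \land p1)):
                (p3 \land p1): α-rule — add p3, p1.
                ○ open, literals {p1=T, p3=T}.
              branch 1.2.1.2 (add (p2 \leftrightarrow \lnot p2)):
                (p2 \leftrightarrow \lnot p2): β-rule — branch into p2, \lnot p2  //  \lnot p2, \lnot \lnot p2.
                  branch 1.2.1.2.1 (add p2, \lnot p2):
                    × closes — contains both p2 and \lnot p2.
                  branch 1.2.1.2.2 (add \lnot p2, \lnot \lnot p2):
                    × closes — contains both p2 and \lnot p2.
          branch 1.2.2 (add \lnot p2):
            ○ open, literals {p2=F}.
  branch 2 (add \lnot ((\lnot p3 \land p2) \to ((\lnot p1 \lor \lnot p3) \lor p3))):
    \lnot ((\lnot p3 \land p2) \to ((\lnot p1 \lor \lnot p3) \lor p3)): α-rule — add (\lnot p3 \land p2), \lnot ((\lnot p1 \lor \lnot p3) \lor p3).
    (\lnot p3 \land p2): α-rule — add \lnot p3, p2.
    \lnot ((\lnot p1 \lor \lnot p3) \lor p3): α-rule — add \lnot (\lnot p1 \lor \lnot p3), \lnot p3.
    \lnot (\lnot p1 \lor \lnot p3): α-rule — add \lnot \lnot p1, \lnot \lnot p3.
    × closes — contains both p3 and \lnot p3.
3 branches closed, 3 open.
Each open branch fixes some atoms; the unmentioned ones are free. Counting distinct full assignments: branch {p3=T} (p1, p2) contributes 4 new; branch {p1=T, p3=T} (p2) contributes 0 new; branch {p2=F} (p3, p1) contributes 2 new. Total: 6.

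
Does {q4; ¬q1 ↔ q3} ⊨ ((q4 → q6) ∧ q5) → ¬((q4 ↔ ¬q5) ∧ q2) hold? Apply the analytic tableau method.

Initial set: {q4; (¬q1 ↔ q3); ¬(((q4 → q6) ∧ q5) → ¬((q4 ↔ ¬q5) ∧ q2))}.
¬(((q4 → q6) ∧ q5) → ¬((q4 ↔ ¬q5) ∧ q2)): α-rule — add ((q4 → q6) ∧ q5), ¬¬((q4 ↔ ¬q5) ∧ q2).
((q4 → q6) ∧ q5): α-rule — add (q4 → q6), q5.
¬¬((q4 ↔ ¬q5) ∧ q2): α-rule — add (q4 ↔ ¬q5), q2.
(¬q1 ↔ q3): β-rule — branch into ¬q1, q3  //  ¬¬q1, ¬q3.
  branch 1 (add ¬q1, q3):
    (q4 → q6): β-rule — branch into ¬q4  //  q6.
      branch 1.1 (add ¬q4):
        × closes — contains both q4 and ¬q4.
      branch 1.2 (add q6):
        (q4 ↔ ¬q5): β-rule — branch into q4, ¬q5  //  ¬q4, ¬¬q5.
          branch 1.2.1 (add q4, ¬q5):
            × closes — contains both q5 and ¬q5.
          branch 1.2.2 (add ¬q4, ¬¬q5):
            × closes — contains both q4 and ¬q4.
  branch 2 (add ¬¬q1, ¬q3):
    (q4 → q6): β-rule — branch into ¬q4  //  q6.
      branch 2.1 (add ¬q4):
        × closes — contains both q4 and ¬q4.
      branch 2.2 (add q6):
        (q4 ↔ ¬q5): β-rule — branch into q4, ¬q5  //  ¬q4, ¬¬q5.
          branch 2.2.1 (add q4, ¬q5):
            × closes — contains both q5 and ¬q5.
          branch 2.2.2 (add ¬q4, ¬¬q5):
            × closes — contains both q4 and ¬q4.
All 6 branches close.
Every branch closed, so the premises entail the conclusion.

Yes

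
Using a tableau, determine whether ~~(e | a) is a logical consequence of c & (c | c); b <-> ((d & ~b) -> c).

Initial set: {(c & (c | c)); (b <-> ((d & ~b) -> c)); ~~~(e | a)}.
(c & (c | c)): α-rule — add c, (c | c).
~~~(e | a): drop double negation, giving ~(e | a).
~(e | a): α-rule — add ~e, ~a.
(b <-> ((d & ~b) -> c)): β-rule — branch into b, ((d & ~b) -> c)  //  ~b, ~((d & ~b) -> c).
  branch 1 (add b, ((d & ~b) -> c)):
    (c | c): β-rule — branch into c  //  c.
      branch 1.1 (add c):
        ((d & ~b) -> c): β-rule — branch into ~(d & ~b)  //  c.
          branch 1.1.1 (add ~(d & ~b)):
            ~(d & ~b): β-rule — branch into ~d  //  ~~b.
              branch 1.1.1.1 (add ~d):
                ○ open, literals {a=F, b=T, c=T, d=F, e=F}.
              branch 1.1.1.2 (add ~~b):
                ○ open, literals {a=F, b=T, c=T, e=F}.
          branch 1.1.2 (add c):
            ○ open, literals {a=F, b=T, c=T, e=F}.
      branch 1.2 (add c):
        ((d & ~b) -> c): β-rule — branch into ~(d & ~b)  //  c.
          branch 1.2.1 (add ~(d & ~b)):
            ~(d & ~b): β-rule — branch into ~d  //  ~~b.
              branch 1.2.1.1 (add ~d):
                ○ open, literals {a=F, b=T, c=T, d=F, e=F}.
              branch 1.2.1.2 (add ~~b):
                ○ open, literals {a=F, b=T, c=T, e=F}.
          branch 1.2.2 (add c):
            ○ open, literals {a=F, b=T, c=T, e=F}.
  branch 2 (add ~b, ~((d & ~b) -> c)):
    ~((d & ~b) -> c): α-rule — add (d & ~b), ~c.
    × closes — contains both c and ~c.
1 branch closed, 6 open.
An open branch gives a countermodel: a=F, b=T, c=T, d=F, e=F (unmentioned atoms arbitrary); the premises hold there but the conclusion fails.

No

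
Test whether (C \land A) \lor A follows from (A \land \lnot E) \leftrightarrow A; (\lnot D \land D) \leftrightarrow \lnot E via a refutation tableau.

Initial set: {T ((A \land \lnot E) \leftrightarrow A); T ((\lnot D \land D) \leftrightarrow \lnot E); F ((C \land A) \lor A)}.
F ((C \land A) \lor A): α-rule — add F (C \land A), F A.
T ((A \land \lnot E) \leftrightarrow A): β-rule — branch into T (A \land \lnot E), T A  //  F (A \land \lnot E), F A.
  branch 1 (add T (A \land \lnot E), T A):
    × closes — contains both A and \lnot A.
  branch 2 (add F (A \land \lnot E), F A):
    T ((\lnot D \land D) \leftrightarrow \lnot E): β-rule — branch into T (\lnot D \land D), T \lnot E  //  F (\lnot D \land D), F \lnot E.
      branch 2.1 (add T (\lnot D \land D), T \lnot E):
        T (\lnot D \land D): α-rule — add T \lnot D, T D.
        × closes — contains both D and \lnot D.
      branch 2.2 (add F (\lnot D \land D), F \lnot E):
        F (C \land A): β-rule — branch into F C  //  F A.
          branch 2.2.1 (add F C):
            F (A \land \lnot E): β-rule — branch into F A  //  F \lnot E.
              branch 2.2.1.1 (add F A):
                F (\lnot D \land D): β-rule — branch into F \lnot D  //  F D.
                  branch 2.2.1.1.1 (add F \lnot D):
                    ○ open, literals {A=false, C=false, D=true, E=true}.
                  branch 2.2.1.1.2 (add F D):
                    ○ open, literals {A=false, C=false, D=false, E=true}.
              branch 2.2.1.2 (add F \lnot E):
                F (\lnot D \land D): β-rule — branch into F \lnot D  //  F D.
                  branch 2.2.1.2.1 (add F \lnot D):
                    ○ open, literals {A=false, C=false, D=true, E=true}.
                  branch 2.2.1.2.2 (add F D):
                    ○ open, literals {A=false, C=false, D=false, E=true}.
          branch 2.2.2 (add F A):
            F (A \land \lnot E): β-rule — branch into F A  //  F \lnot E.
              branch 2.2.2.1 (add F A):
                F (\lnot D \land D): β-rule — branch into F \lnot D  //  F D.
                  branch 2.2.2.1.1 (add F \lnot D):
                    ○ open, literals {A=false, D=true, E=true}.
                  branch 2.2.2.1.2 (add F D):
                    ○ open, literals {A=false, D=false, E=true}.
              branch 2.2.2.2 (add F \lnot E):
                F (\lnot D \land D): β-rule — branch into F \lnot D  //  F D.
                  branch 2.2.2.2.1 (add F \lnot D):
                    ○ open, literals {A=false, D=true, E=true}.
                  branch 2.2.2.2.2 (add F D):
                    ○ open, literals {A=false, D=false, E=true}.
2 branches closed, 8 open.
An open branch gives a countermodel: A=false, C=false, D=true, E=true (unmentioned atoms arbitrary); the premises hold there but the conclusion fails.

No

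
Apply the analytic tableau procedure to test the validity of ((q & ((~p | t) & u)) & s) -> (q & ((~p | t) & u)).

Valid

Assume the negation and expand:
Initial set: {~(((q & ((~p | t) & u)) & s) -> (q & ((~p | t) & u)))}.
~(((q & ((~p | t) & u)) & s) -> (q & ((~p | t) & u))): α-rule — add ((q & ((~p | t) & u)) & s), ~(q & ((~p | t) & u)).
((q & ((~p | t) & u)) & s): α-rule — add (q & ((~p | t) & u)), s.
(q & ((~p | t) & u)): α-rule — add q, ((~p | t) & u).
((~p | t) & u): α-rule — add (~p | t), u.
~(q & ((~p | t) & u)): β-rule — branch into ~q  //  ~((~p | t) & u).
  branch 1 (add ~q):
    × closes — contains both q and ~q.
  branch 2 (add ~((~p | t) & u)):
    (~p | t): β-rule — branch into ~p  //  t.
      branch 2.1 (add ~p):
        ~((~p | t) & u): β-rule — branch into ~(~p | t)  //  ~u.
          branch 2.1.1 (add ~(~p | t)):
            ~(~p | t): α-rule — add ~~p, ~t.
            × closes — contains both p and ~p.
          branch 2.1.2 (add ~u):
            × closes — contains both u and ~u.
      branch 2.2 (add t):
        ~((~p | t) & u): β-rule — branch into ~(~p | t)  //  ~u.
          branch 2.2.1 (add ~(~p | t)):
            ~(~p | t): α-rule — add ~~p, ~t.
            × closes — contains both t and ~t.
          branch 2.2.2 (add ~u):
            × closes — contains both u and ~u.
All 5 branches close.
Every branch closed, so the negation is unsatisfiable and the formula is valid.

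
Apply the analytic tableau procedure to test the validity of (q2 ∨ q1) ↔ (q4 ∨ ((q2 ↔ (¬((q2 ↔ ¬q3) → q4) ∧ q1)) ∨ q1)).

Assume the negation and expand:
Initial set: {¬((q2 ∨ q1) ↔ (q4 ∨ ((q2 ↔ (¬((q2 ↔ ¬q3) → q4) ∧ q1)) ∨ q1)))}.
¬((q2 ∨ q1) ↔ (q4 ∨ ((q2 ↔ (¬((q2 ↔ ¬q3) → q4) ∧ q1)) ∨ q1))): β-rule — branch into (q2 ∨ q1), ¬(q4 ∨ ((q2 ↔ (¬((q2 ↔ ¬q3) → q4) ∧ q1)) ∨ q1))  //  ¬(q2 ∨ q1), (q4 ∨ ((q2 ↔ (¬((q2 ↔ ¬q3) → q4) ∧ q1)) ∨ q1)).
  branch 1 (add (q2 ∨ q1), ¬(q4 ∨ ((q2 ↔ (¬((q2 ↔ ¬q3) → q4) ∧ q1)) ∨ q1))):
    ¬(q4 ∨ ((q2 ↔ (¬((q2 ↔ ¬q3) → q4) ∧ q1)) ∨ q1)): α-rule — add ¬q4, ¬((q2 ↔ (¬((q2 ↔ ¬q3) → q4) ∧ q1)) ∨ q1).
    ¬((q2 ↔ (¬((q2 ↔ ¬q3) → q4) ∧ q1)) ∨ q1): α-rule — add ¬(q2 ↔ (¬((q2 ↔ ¬q3) → q4) ∧ q1)), ¬q1.
    (q2 ∨ q1): β-rule — branch into q2  //  q1.
      branch 1.1 (add q2):
        ¬(q2 ↔ (¬((q2 ↔ ¬q3) → q4) ∧ q1)): β-rule — branch into q2, ¬(¬((q2 ↔ ¬q3) → q4) ∧ q1)  //  ¬q2, (¬((q2 ↔ ¬q3) → q4) ∧ q1).
          branch 1.1.1 (add q2, ¬(¬((q2 ↔ ¬q3) → q4) ∧ q1)):
            ¬(¬((q2 ↔ ¬q3) → q4) ∧ q1): β-rule — branch into ¬¬((q2 ↔ ¬q3) → q4)  //  ¬q1.
              branch 1.1.1.1 (add ¬¬((q2 ↔ ¬q3) → q4)):
                ¬¬((q2 ↔ ¬q3) → q4): β-rule — branch into ¬(q2 ↔ ¬q3)  //  q4.
                  branch 1.1.1.1.1 (add ¬(q2 ↔ ¬q3)):
                    ¬(q2 ↔ ¬q3): β-rule — branch into q2, ¬¬q3  //  ¬q2, ¬q3.
                      branch 1.1.1.1.1.1 (add q2, ¬¬q3):
                        ○ open, literals {q1=false, q2=true, q3=true, q4=false}.
                      branch 1.1.1.1.1.2 (add ¬q2, ¬q3):
                        × closes — contains both q2 and ¬q2.
                  branch 1.1.1.1.2 (add q4):
                    × closes — contains both q4 and ¬q4.
              branch 1.1.1.2 (add ¬q1):
                ○ open, literals {q1=false, q2=true, q4=false}.
          branch 1.1.2 (add ¬q2, (¬((q2 ↔ ¬q3) → q4) ∧ q1)):
            × closes — contains both q2 and ¬q2.
      branch 1.2 (add q1):
        × closes — contains both q1 and ¬q1.
  branch 2 (add ¬(q2 ∨ q1), (q4 ∨ ((q2 ↔ (¬((q2 ↔ ¬q3) → q4) ∧ q1)) ∨ q1))):
    ¬(q2 ∨ q1): α-rule — add ¬q2, ¬q1.
    (q4 ∨ ((q2 ↔ (¬((q2 ↔ ¬q3) → q4) ∧ q1)) ∨ q1)): β-rule — branch into q4  //  ((q2 ↔ (¬((q2 ↔ ¬q3) → q4) ∧ q1)) ∨ q1).
      branch 2.1 (add q4):
        ○ open, literals {q1=false, q2=false, q4=true}.
      branch 2.2 (add ((q2 ↔ (¬((q2 ↔ ¬q3) → q4) ∧ q1)) ∨ q1)):
        ((q2 ↔ (¬((q2 ↔ ¬q3) → q4) ∧ q1)) ∨ q1): β-rule — branch into (q2 ↔ (¬((q2 ↔ ¬q3) → q4) ∧ q1))  //  q1.
          branch 2.2.1 (add (q2 ↔ (¬((q2 ↔ ¬q3) → q4) ∧ q1))):
            (q2 ↔ (¬((q2 ↔ ¬q3) → q4) ∧ q1)): β-rule — branch into q2, (¬((q2 ↔ ¬q3) → q4) ∧ q1)  //  ¬q2, ¬(¬((q2 ↔ ¬q3) → q4) ∧ q1).
              branch 2.2.1.1 (add q2, (¬((q2 ↔ ¬q3) → q4) ∧ q1)):
                × closes — contains both q2 and ¬q2.
              branch 2.2.1.2 (add ¬q2, ¬(¬((q2 ↔ ¬q3) → q4) ∧ q1)):
                ¬(¬((q2 ↔ ¬q3) → q4) ∧ q1): β-rule — branch into ¬¬((q2 ↔ ¬q3) → q4)  //  ¬q1.
                  branch 2.2.1.2.1 (add ¬¬((q2 ↔ ¬q3) → q4)):
                    ¬¬((q2 ↔ ¬q3) → q4): β-rule — branch into ¬(q2 ↔ ¬q3)  //  q4.
                      branch 2.2.1.2.1.1 (add ¬(q2 ↔ ¬q3)):
                        ¬(q2 ↔ ¬q3): β-rule — branch into q2, ¬¬q3  //  ¬q2, ¬q3.
                          branch 2.2.1.2.1.1.1 (add q2, ¬¬q3):
                            × closes — contains both q2 and ¬q2.
                          branch 2.2.1.2.1.1.2 (add ¬q2, ¬q3):
                            ○ open, literals {q1=false, q2=false, q3=false}.
                      branch 2.2.1.2.1.2 (add q4):
                        ○ open, literals {q1=false, q2=false, q4=true}.
                  branch 2.2.1.2.2 (add ¬q1):
                    ○ open, literals {q1=false, q2=false}.
          branch 2.2.2 (add q1):
            × closes — contains both q1 and ¬q1.
7 branches closed, 6 open.
An open branch gives a countermodel: q1=false, q2=true, q3=true, q4=false (unmentioned atoms arbitrary); under it the original formula is false.

Not valid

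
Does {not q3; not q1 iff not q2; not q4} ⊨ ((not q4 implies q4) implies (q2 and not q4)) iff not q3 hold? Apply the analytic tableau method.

Yes

Initial set: {not q3; (not q1 iff not q2); not q4; not (((not q4 implies q4) implies (q2 and not q4)) iff not q3)}.
(not q1 iff not q2): β-rule — branch into not q1, not q2  //  not not q1, not not q2.
  branch 1 (add not q1, not q2):
    not (((not q4 implies q4) implies (q2 and not q4)) iff not q3): β-rule — branch into ((not q4 implies q4) implies (q2 and not q4)), not not q3  //  not ((not q4 implies q4) implies (q2 and not q4)), not q3.
      branch 1.1 (add ((not q4 implies q4) implies (q2 and not q4)), not not q3):
        × closes — contains both q3 and not q3.
      branch 1.2 (add not ((not q4 implies q4) implies (q2 and not q4)), not q3):
        not ((not q4 implies q4) implies (q2 and not q4)): α-rule — add (not q4 implies q4), not (q2 and not q4).
        (not q4 implies q4): β-rule — branch into not not q4  //  q4.
          branch 1.2.1 (add not not q4):
            × closes — contains both q4 and not q4.
          branch 1.2.2 (add q4):
            × closes — contains both q4 and not q4.
  branch 2 (add not not q1, not not q2):
    not (((not q4 implies q4) implies (q2 and not q4)) iff not q3): β-rule — branch into ((not q4 implies q4) implies (q2 and not q4)), not not q3  //  not ((not q4 implies q4) implies (q2 and not q4)), not q3.
      branch 2.1 (add ((not q4 implies q4) implies (q2 and not q4)), not not q3):
        × closes — contains both q3 and not q3.
      branch 2.2 (add not ((not q4 implies q4) implies (q2 and not q4)), not q3):
        not ((not q4 implies q4) implies (q2 and not q4)): α-rule — add (not q4 implies q4), not (q2 and not q4).
        (not q4 implies q4): β-rule — branch into not not q4  //  q4.
          branch 2.2.1 (add not not q4):
            × closes — contains both q4 and not q4.
          branch 2.2.2 (add q4):
            × closes — contains both q4 and not q4.
All 6 branches close.
Every branch closed, so the premises entail the conclusion.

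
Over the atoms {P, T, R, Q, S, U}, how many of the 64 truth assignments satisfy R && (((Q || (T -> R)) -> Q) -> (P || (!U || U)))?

32

Initial set: {(R && (((Q || (T -> R)) -> Q) -> (P || (!U || U))))}.
(R && (((Q || (T -> R)) -> Q) -> (P || (!U || U)))): α-rule — add R, (((Q || (T -> R)) -> Q) -> (P || (!U || U))).
(((Q || (T -> R)) -> Q) -> (P || (!U || U))): β-rule — branch into !((Q || (T -> R)) -> Q)  //  (P || (!U || U)).
  branch 1 (add !((Q || (T -> R)) -> Q)):
    !((Q || (T -> R)) -> Q): α-rule — add (Q || (T -> R)), !Q.
    (Q || (T -> R)): β-rule — branch into Q  //  (T -> R).
      branch 1.1 (add Q):
        × closes — contains both Q and !Q.
      branch 1.2 (add (T -> R)):
        (T -> R): β-rule — branch into !T  //  R.
          branch 1.2.1 (add !T):
            ○ open, literals {Q=false, R=true, T=false}.
          branch 1.2.2 (add R):
            ○ open, literals {Q=false, R=true}.
  branch 2 (add (P || (!U || U))):
    (P || (!U || U)): β-rule — branch into P  //  (!U || U).
      branch 2.1 (add P):
        ○ open, literals {P=true, R=true}.
      branch 2.2 (add (!U || U)):
        (!U || U): β-rule — branch into !U  //  U.
          branch 2.2.1 (add !U):
            ○ open, literals {R=true, U=false}.
          branch 2.2.2 (add U):
            ○ open, literals {R=true, U=true}.
1 branch closed, 5 open.
Each open branch fixes some atoms; the unmentioned ones are free. Counting distinct full assignments: branch {Q=false, R=true, T=false} (P, S, U) contributes 8 new; branch {Q=false, R=true} (P, T, S, U) contributes 8 new; branch {P=true, R=true} (T, Q, S, U) contributes 8 new; branch {R=true, U=false} (P, T, Q, S) contributes 4 new; branch {R=true, U=true} (P, T, Q, S) contributes 4 new. Total: 32.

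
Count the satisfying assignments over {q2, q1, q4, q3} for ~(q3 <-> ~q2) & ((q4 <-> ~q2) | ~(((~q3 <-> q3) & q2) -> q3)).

Initial set: {(~(q3 <-> ~q2) & ((q4 <-> ~q2) | ~(((~q3 <-> q3) & q2) -> q3)))}.
(~(q3 <-> ~q2) & ((q4 <-> ~q2) | ~(((~q3 <-> q3) & q2) -> q3))): α-rule — add ~(q3 <-> ~q2), ((q4 <-> ~q2) | ~(((~q3 <-> q3) & q2) -> q3)).
~(q3 <-> ~q2): β-rule — branch into q3, ~~q2  //  ~q3, ~q2.
  branch 1 (add q3, ~~q2):
    ((q4 <-> ~q2) | ~(((~q3 <-> q3) & q2) -> q3)): β-rule — branch into (q4 <-> ~q2)  //  ~(((~q3 <-> q3) & q2) -> q3).
      branch 1.1 (add (q4 <-> ~q2)):
        (q4 <-> ~q2): β-rule — branch into q4, ~q2  //  ~q4, ~~q2.
          branch 1.1.1 (add q4, ~q2):
            × closes — contains both q2 and ~q2.
          branch 1.1.2 (add ~q4, ~~q2):
            ○ open, literals {q2=true, q3=true, q4=false}.
      branch 1.2 (add ~(((~q3 <-> q3) & q2) -> q3)):
        ~(((~q3 <-> q3) & q2) -> q3): α-rule — add ((~q3 <-> q3) & q2), ~q3.
        × closes — contains both q3 and ~q3.
  branch 2 (add ~q3, ~q2):
    ((q4 <-> ~q2) | ~(((~q3 <-> q3) & q2) -> q3)): β-rule — branch into (q4 <-> ~q2)  //  ~(((~q3 <-> q3) & q2) -> q3).
      branch 2.1 (add (q4 <-> ~q2)):
        (q4 <-> ~q2): β-rule — branch into q4, ~q2  //  ~q4, ~~q2.
          branch 2.1.1 (add q4, ~q2):
            ○ open, literals {q2=false, q3=false, q4=true}.
          branch 2.1.2 (add ~q4, ~~q2):
            × closes — contains both q2 and ~q2.
      branch 2.2 (add ~(((~q3 <-> q3) & q2) -> q3)):
        ~(((~q3 <-> q3) & q2) -> q3): α-rule — add ((~q3 <-> q3) & q2), ~q3.
        ((~q3 <-> q3) & q2): α-rule — add (~q3 <-> q3), q2.
        × closes — contains both q2 and ~q2.
4 branches closed, 2 open.
Each open branch fixes some atoms; the unmentioned ones are free. Counting distinct full assignments: branch {q2=true, q3=true, q4=false} (q1) contributes 2 new; branch {q2=false, q3=false, q4=true} (q1) contributes 2 new. Total: 4.

4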